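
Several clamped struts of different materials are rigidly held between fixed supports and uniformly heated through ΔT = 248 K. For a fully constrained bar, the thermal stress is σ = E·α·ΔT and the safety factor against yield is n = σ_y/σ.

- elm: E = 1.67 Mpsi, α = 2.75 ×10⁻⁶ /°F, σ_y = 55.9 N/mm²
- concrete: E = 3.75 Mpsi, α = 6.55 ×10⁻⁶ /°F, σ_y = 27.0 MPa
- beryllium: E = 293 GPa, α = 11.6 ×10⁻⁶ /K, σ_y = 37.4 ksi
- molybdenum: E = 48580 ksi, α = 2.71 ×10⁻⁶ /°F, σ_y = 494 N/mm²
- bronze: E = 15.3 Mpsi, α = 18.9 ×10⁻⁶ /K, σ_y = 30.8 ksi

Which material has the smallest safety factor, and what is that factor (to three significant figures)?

With everything in SI (GPa, ×10⁻⁶/K, MPa):
  elm: E = 11.51, α = 4.95, σ_y = 55.90 → σ = 14.1 MPa, n = 3.95
  concrete: E = 25.86, α = 11.8, σ_y = 27.00 → σ = 75.6 MPa, n = 0.357
  beryllium: E = 293.0, α = 11.6, σ_y = 257.9 → σ = 843 MPa, n = 0.306
  molybdenum: E = 334.9, α = 4.88, σ_y = 494.0 → σ = 405 MPa, n = 1.22
  bronze: E = 105.5, α = 18.9, σ_y = 212.4 → σ = 494 MPa, n = 0.429
The minimum is beryllium at n = 0.306.

beryllium, n = 0.306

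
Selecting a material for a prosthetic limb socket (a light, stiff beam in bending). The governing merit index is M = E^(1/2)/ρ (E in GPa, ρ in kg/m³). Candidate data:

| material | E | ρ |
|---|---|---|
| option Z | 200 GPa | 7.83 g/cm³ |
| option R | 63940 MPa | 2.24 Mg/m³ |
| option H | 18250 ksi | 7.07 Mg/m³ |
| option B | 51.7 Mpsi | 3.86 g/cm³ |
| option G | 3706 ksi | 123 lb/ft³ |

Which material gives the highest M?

Normalizing units and computing the index:
  option Z: E = 200.0 GPa, ρ = 7830 kg/m³
  option R: E = 63.94 GPa, ρ = 2240 kg/m³
  option H: E = 125.8 GPa, ρ = 7070 kg/m³
  option B: E = 356.5 GPa, ρ = 3860 kg/m³
  option G: E = 25.55 GPa, ρ = 1970 kg/m³
  option B: M = 4.89×10⁻³
  option R: M = 3.57×10⁻³
  option G: M = 2.57×10⁻³
  option Z: M = 1.81×10⁻³
  option H: M = 1.59×10⁻³
Option B ranks first.

option B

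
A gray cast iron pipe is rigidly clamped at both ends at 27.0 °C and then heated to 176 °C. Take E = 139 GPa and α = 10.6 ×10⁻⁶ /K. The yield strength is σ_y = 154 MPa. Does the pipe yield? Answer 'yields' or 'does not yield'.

ΔT = 149.0 K. Constrained thermal stress σ = E·α·ΔT = 139.0×10³ MPa × 10.6×10⁻⁶ × 149.0 = 220 MPa (compressive).
Compare to σ_y = 154 MPa: σ ≥ σ_y, so it yields.

yields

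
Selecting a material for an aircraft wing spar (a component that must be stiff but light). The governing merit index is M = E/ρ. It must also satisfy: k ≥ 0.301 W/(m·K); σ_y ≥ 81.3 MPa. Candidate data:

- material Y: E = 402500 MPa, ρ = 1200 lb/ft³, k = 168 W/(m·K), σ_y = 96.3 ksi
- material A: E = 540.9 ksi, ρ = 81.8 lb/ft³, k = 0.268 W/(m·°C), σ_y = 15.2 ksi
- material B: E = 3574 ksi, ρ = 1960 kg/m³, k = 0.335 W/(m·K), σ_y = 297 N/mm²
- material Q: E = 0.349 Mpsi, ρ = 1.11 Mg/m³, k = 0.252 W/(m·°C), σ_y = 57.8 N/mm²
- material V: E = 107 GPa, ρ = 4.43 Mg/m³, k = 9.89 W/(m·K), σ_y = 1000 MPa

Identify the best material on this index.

material V

Screen on constraints: k ≥ 0.301 W/(m·K); σ_y ≥ 81.3 MPa. Survivors: material Y, material B, material V.
Normalizing units and computing the index:
  material Y: E = 402.5 GPa, ρ = 19220 kg/m³
  material B: E = 24.64 GPa, ρ = 1960 kg/m³
  material V: E = 107.0 GPa, ρ = 4430 kg/m³
  material V: M = 24.2 MN·m/kg
  material Y: M = 20.9 MN·m/kg
  material B: M = 12.6 MN·m/kg
Material V has the largest M.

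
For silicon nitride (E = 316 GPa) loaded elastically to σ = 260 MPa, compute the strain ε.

8.23×10⁻⁴

ε = σ/E = 260 / 316000 = 8.23×10⁻⁴.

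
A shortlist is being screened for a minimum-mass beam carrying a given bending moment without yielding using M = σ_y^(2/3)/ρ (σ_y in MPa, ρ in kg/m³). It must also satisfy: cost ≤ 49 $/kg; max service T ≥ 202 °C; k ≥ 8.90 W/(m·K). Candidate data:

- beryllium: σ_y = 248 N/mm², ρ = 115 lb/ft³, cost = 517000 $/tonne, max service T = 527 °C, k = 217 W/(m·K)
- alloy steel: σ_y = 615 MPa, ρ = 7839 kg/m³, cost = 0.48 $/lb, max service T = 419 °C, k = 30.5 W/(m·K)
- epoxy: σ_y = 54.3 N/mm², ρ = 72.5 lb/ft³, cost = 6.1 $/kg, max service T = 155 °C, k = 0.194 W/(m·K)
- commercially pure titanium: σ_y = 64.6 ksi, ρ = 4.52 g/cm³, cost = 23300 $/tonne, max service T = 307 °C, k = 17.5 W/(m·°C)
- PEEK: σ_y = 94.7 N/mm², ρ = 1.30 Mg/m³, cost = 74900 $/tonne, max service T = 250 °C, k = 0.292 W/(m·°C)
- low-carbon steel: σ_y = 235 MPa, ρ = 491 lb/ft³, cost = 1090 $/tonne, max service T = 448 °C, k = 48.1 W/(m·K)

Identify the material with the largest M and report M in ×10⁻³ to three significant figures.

Screen on constraints: cost ≤ 49 $/kg; max service T ≥ 202 °C; k ≥ 8.90 W/(m·K). Survivors: alloy steel, commercially pure titanium, low-carbon steel.
Normalizing units and computing the index:
  alloy steel: σ_y = 615.0 MPa, ρ = 7839 kg/m³
  commercially pure titanium: σ_y = 445.4 MPa, ρ = 4520 kg/m³
  low-carbon steel: σ_y = 235.0 MPa, ρ = 7865 kg/m³
  commercially pure titanium: M = 12.9×10⁻³
  alloy steel: M = 9.23×10⁻³
  low-carbon steel: M = 4.84×10⁻³
Commercially pure titanium ranks first.

commercially pure titanium, M = 12.9×10⁻³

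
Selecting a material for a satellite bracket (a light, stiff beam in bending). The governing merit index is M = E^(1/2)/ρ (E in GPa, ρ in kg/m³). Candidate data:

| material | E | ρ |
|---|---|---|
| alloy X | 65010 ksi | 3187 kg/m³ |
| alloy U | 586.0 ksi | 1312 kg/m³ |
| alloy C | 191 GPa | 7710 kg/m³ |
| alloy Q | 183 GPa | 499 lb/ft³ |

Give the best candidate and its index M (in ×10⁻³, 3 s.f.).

alloy X, M = 6.64×10⁻³

Normalizing units and computing the index:
  alloy X: E = 448.2 GPa, ρ = 3187 kg/m³
  alloy U: E = 4.040 GPa, ρ = 1312 kg/m³
  alloy C: E = 191.0 GPa, ρ = 7710 kg/m³
  alloy Q: E = 183.0 GPa, ρ = 7993 kg/m³
  alloy X: M = 6.64×10⁻³
  alloy C: M = 1.79×10⁻³
  alloy Q: M = 1.69×10⁻³
  alloy U: M = 1.53×10⁻³
Alloy X has the largest M.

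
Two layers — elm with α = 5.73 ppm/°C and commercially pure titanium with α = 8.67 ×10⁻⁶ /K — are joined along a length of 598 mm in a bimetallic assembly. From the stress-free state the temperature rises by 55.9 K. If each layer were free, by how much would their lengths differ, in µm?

Δα = |5.73 − 8.67|×10⁻⁶/K = 2.94×10⁻⁶/K.
ΔL_mismatch = Δα·L·ΔT = 2.94×10⁻⁶ × 598.0 mm × 55.9 K = 98.3 µm.

98.3 µm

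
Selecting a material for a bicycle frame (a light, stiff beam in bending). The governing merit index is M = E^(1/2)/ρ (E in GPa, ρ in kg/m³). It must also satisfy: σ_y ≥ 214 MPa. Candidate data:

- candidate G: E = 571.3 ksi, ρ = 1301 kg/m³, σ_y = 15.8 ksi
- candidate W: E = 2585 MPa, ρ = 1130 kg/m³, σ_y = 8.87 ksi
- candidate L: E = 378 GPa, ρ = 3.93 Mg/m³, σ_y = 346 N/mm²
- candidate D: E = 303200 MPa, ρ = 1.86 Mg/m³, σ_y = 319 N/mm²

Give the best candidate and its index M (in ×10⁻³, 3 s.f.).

candidate D, M = 9.36×10⁻³

Screen on constraints: σ_y ≥ 214 MPa. Survivors: candidate L, candidate D.
In SI units:
  candidate L: E = 378.0 GPa, ρ = 3930 kg/m³
  candidate D: E = 303.2 GPa, ρ = 1860 kg/m³
  candidate D: M = 9.36×10⁻³
  candidate L: M = 4.95×10⁻³
Candidate D has the largest M.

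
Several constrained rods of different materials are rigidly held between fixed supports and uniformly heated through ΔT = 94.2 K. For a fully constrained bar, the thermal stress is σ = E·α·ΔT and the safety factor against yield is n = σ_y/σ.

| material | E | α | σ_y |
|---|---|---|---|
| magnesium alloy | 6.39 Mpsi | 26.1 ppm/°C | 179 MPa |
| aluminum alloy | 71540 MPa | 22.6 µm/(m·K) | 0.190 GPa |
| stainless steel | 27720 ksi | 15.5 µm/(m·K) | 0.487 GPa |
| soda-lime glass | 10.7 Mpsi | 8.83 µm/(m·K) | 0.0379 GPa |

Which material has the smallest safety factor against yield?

With everything in SI (GPa, ×10⁻⁶/K, MPa):
  magnesium alloy: E = 44.06, α = 26.1, σ_y = 179.0 → σ = 108 MPa, n = 1.65
  aluminum alloy: E = 71.54, α = 22.6, σ_y = 190.0 → σ = 152 MPa, n = 1.25
  stainless steel: E = 191.1, α = 15.5, σ_y = 487.0 → σ = 279 MPa, n = 1.75
  soda-lime glass: E = 73.77, α = 8.83, σ_y = 37.90 → σ = 61.4 MPa, n = 0.618
The minimum is soda-lime glass at n = 0.618.

soda-lime glass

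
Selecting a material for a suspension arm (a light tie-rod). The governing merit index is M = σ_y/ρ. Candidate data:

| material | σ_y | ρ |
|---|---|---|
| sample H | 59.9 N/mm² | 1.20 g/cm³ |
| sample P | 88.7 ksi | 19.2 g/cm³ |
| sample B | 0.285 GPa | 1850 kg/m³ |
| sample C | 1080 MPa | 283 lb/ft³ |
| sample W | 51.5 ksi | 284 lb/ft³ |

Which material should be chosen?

In SI units:
  sample H: σ_y = 59.90 MPa, ρ = 1200 kg/m³
  sample P: σ_y = 611.6 MPa, ρ = 19200 kg/m³
  sample B: σ_y = 285.0 MPa, ρ = 1850 kg/m³
  sample C: σ_y = 1080 MPa, ρ = 4533 kg/m³
  sample W: σ_y = 355.1 MPa, ρ = 4549 kg/m³
  sample C: M = 238 kN·m/kg
  sample B: M = 154 kN·m/kg
  sample W: M = 78.1 kN·m/kg
  sample H: M = 49.9 kN·m/kg
  sample P: M = 31.9 kN·m/kg
Sample C has the largest M.

sample C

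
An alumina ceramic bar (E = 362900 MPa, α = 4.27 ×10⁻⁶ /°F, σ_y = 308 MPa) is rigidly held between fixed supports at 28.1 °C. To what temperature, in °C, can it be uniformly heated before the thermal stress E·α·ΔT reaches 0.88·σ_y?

125 °C

E = 362900 MPa = 362.9 GPa.
α = 4.27×10⁻⁶/°F × 9/5 = 7.69×10⁻⁶/K.
E·α·ΔT = 271.0 MPa ⇒ ΔT = 271.0 / (362.9×10³ × 7.69×10⁻⁶) = 97.17 K.
T = 28.1 + 97.17 = 125.3 °C.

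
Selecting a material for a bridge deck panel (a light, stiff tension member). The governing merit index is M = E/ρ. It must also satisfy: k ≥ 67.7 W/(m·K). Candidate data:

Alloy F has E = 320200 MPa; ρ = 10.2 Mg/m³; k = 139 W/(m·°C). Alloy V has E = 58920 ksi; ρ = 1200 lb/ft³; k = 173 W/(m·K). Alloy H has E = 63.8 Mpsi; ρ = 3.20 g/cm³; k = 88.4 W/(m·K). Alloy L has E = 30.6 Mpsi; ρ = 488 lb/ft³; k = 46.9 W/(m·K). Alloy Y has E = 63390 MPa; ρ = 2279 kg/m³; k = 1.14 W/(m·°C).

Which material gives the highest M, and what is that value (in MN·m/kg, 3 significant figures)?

Screen on constraints: k ≥ 67.7 W/(m·K). Survivors: alloy F, alloy V, alloy H.
Normalizing units and computing the index:
  alloy F: E = 320.2 GPa, ρ = 10200 kg/m³
  alloy V: E = 406.2 GPa, ρ = 19220 kg/m³
  alloy H: E = 439.9 GPa, ρ = 3200 kg/m³
  alloy H: M = 137 MN·m/kg
  alloy F: M = 31.4 MN·m/kg
  alloy V: M = 21.1 MN·m/kg
Alloy H ranks first.

alloy H, M = 137 MN·m/kg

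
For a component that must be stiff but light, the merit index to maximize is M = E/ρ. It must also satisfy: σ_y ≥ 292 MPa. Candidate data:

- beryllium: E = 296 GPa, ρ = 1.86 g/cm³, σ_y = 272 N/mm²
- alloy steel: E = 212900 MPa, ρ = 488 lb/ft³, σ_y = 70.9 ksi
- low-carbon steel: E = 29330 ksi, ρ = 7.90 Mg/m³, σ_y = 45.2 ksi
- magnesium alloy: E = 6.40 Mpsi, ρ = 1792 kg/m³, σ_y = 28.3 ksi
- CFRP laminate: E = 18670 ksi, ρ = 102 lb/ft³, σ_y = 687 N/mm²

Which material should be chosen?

CFRP laminate

Screen on constraints: σ_y ≥ 292 MPa. Survivors: alloy steel, low-carbon steel, CFRP laminate.
Putting every candidate on a common basis:
  alloy steel: E = 212.9 GPa, ρ = 7817 kg/m³
  low-carbon steel: E = 202.2 GPa, ρ = 7900 kg/m³
  CFRP laminate: E = 128.7 GPa, ρ = 1634 kg/m³
  CFRP laminate: M = 78.8 MN·m/kg
  alloy steel: M = 27.2 MN·m/kg
  low-carbon steel: M = 25.6 MN·m/kg
CFRP laminate ranks first.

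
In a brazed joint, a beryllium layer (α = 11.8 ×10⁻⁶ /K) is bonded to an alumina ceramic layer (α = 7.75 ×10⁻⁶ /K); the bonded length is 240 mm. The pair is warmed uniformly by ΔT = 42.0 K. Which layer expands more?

α(beryllium) = 11.8×10⁻⁶/K vs α(alumina ceramic) = 7.75×10⁻⁶/K.
Higher α expands more for the same ΔT: beryllium.

beryllium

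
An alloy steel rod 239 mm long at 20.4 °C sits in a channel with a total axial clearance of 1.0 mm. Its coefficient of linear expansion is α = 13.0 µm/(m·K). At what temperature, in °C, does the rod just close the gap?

342 °C

α·L₀·ΔT = 1.0 mm ⇒ ΔT = 1.0 / (13.0×10⁻⁶ × 239.0) = 321.9 K.
T = 20.4 + 321.9 = 342.3 °C.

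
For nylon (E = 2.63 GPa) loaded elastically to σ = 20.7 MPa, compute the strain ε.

ε = σ/E = 20.7 / 2630 = 7.87×10⁻³.

7.87×10⁻³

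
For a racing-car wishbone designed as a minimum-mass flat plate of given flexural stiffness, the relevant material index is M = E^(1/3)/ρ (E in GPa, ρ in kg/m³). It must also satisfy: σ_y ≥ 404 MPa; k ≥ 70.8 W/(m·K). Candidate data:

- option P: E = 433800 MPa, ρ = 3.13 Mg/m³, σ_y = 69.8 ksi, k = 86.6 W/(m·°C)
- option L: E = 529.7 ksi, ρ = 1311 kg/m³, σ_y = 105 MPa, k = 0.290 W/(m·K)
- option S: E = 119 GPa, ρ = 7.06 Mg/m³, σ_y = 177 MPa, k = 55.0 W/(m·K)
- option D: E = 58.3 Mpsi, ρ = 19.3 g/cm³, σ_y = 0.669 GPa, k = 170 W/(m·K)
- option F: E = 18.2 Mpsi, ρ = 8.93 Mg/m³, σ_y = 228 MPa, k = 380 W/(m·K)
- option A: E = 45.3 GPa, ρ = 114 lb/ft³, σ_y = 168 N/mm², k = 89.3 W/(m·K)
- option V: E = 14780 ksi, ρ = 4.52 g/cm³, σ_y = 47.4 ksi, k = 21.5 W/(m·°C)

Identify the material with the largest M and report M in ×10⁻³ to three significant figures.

Screen on constraints: σ_y ≥ 404 MPa; k ≥ 70.8 W/(m·K). Survivors: option P, option D.
Convert each candidate to consistent units, then evaluate M:
  option P: E = 433.8 GPa, ρ = 3130 kg/m³
  option D: E = 402.0 GPa, ρ = 19300 kg/m³
  option P: M = 2.42×10⁻³
  option D: M = 0.382×10⁻³
The maximum is for option P.

option P, M = 2.42×10⁻³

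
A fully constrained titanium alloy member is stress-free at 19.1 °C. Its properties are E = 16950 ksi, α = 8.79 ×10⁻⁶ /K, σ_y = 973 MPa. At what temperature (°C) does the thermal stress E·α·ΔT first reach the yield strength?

E = 16950 ksi = 116.9 GPa.
E·α·ΔT = 973.0 MPa ⇒ ΔT = 973.0 / (116.9×10³ × 8.79×10⁻⁶) = 947.2 K.
T = 19.1 + 947.2 = 966.3 °C.

966 °C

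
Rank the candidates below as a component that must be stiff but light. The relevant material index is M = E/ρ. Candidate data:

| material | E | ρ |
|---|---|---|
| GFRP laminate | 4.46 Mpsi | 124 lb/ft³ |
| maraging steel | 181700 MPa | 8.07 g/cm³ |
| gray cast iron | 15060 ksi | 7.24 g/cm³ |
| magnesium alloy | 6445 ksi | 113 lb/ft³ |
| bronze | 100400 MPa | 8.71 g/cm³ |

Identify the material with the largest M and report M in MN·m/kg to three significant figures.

Normalizing units and computing the index:
  GFRP laminate: E = 30.75 GPa, ρ = 1986 kg/m³
  maraging steel: E = 181.7 GPa, ρ = 8070 kg/m³
  gray cast iron: E = 103.8 GPa, ρ = 7240 kg/m³
  magnesium alloy: E = 44.44 GPa, ρ = 1810 kg/m³
  bronze: E = 100.4 GPa, ρ = 8710 kg/m³
  magnesium alloy: M = 24.5 MN·m/kg
  maraging steel: M = 22.5 MN·m/kg
  GFRP laminate: M = 15.5 MN·m/kg
  gray cast iron: M = 14.3 MN·m/kg
  bronze: M = 11.5 MN·m/kg
Highest index: magnesium alloy.

magnesium alloy, M = 24.5 MN·m/kg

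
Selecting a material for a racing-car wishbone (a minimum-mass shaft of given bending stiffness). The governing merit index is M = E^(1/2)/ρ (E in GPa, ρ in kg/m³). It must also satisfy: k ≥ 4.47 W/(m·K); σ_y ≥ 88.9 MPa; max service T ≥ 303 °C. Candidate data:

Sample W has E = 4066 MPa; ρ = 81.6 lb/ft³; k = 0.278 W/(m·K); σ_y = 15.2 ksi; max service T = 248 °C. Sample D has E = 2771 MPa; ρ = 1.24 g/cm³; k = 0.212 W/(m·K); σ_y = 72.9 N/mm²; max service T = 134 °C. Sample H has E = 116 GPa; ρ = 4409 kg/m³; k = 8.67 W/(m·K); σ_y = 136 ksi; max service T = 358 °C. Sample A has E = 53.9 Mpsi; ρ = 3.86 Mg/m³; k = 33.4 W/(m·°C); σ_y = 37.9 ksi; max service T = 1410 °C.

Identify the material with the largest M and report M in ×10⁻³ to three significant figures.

Screen on constraints: k ≥ 4.47 W/(m·K); σ_y ≥ 88.9 MPa; max service T ≥ 303 °C. Survivors: sample H, sample A.
Convert each candidate to consistent units, then evaluate M:
  sample H: E = 116.0 GPa, ρ = 4409 kg/m³
  sample A: E = 371.6 GPa, ρ = 3860 kg/m³
  sample A: M = 4.99×10⁻³
  sample H: M = 2.44×10⁻³
The maximum is for sample A.

sample A, M = 4.99×10⁻³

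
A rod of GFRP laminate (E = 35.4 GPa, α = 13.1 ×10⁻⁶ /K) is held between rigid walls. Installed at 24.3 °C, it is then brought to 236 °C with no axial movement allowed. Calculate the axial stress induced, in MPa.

98.2 MPa

ΔT = 211.7 K. Constrained thermal stress σ = E·α·ΔT = 35.40×10³ MPa × 13.1×10⁻⁶ × 211.7 = 98.2 MPa (compressive).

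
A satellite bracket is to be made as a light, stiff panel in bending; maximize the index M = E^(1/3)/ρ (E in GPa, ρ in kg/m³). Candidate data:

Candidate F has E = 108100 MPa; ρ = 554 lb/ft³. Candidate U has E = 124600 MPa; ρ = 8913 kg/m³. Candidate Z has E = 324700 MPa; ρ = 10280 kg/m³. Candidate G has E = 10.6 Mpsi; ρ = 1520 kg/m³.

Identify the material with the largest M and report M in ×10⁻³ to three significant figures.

candidate G, M = 2.75×10⁻³

Putting every candidate on a common basis:
  candidate F: E = 108.1 GPa, ρ = 8874 kg/m³
  candidate U: E = 124.6 GPa, ρ = 8913 kg/m³
  candidate Z: E = 324.7 GPa, ρ = 10280 kg/m³
  candidate G: E = 73.08 GPa, ρ = 1520 kg/m³
  candidate G: M = 2.75×10⁻³
  candidate Z: M = 0.669×10⁻³
  candidate U: M = 0.560×10⁻³
  candidate F: M = 0.537×10⁻³
The maximum is for candidate G.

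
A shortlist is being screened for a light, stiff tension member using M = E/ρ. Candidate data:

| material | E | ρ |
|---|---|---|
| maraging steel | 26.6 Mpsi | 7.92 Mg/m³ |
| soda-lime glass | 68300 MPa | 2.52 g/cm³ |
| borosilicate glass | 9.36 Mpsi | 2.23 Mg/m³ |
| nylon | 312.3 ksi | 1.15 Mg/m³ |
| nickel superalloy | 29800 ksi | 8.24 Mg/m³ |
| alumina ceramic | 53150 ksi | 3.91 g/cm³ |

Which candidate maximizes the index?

Convert each candidate to consistent units, then evaluate M:
  maraging steel: E = 183.4 GPa, ρ = 7920 kg/m³
  soda-lime glass: E = 68.30 GPa, ρ = 2520 kg/m³
  borosilicate glass: E = 64.53 GPa, ρ = 2230 kg/m³
  nylon: E = 2.153 GPa, ρ = 1150 kg/m³
  nickel superalloy: E = 205.5 GPa, ρ = 8240 kg/m³
  alumina ceramic: E = 366.5 GPa, ρ = 3910 kg/m³
  alumina ceramic: M = 93.7 MN·m/kg
  borosilicate glass: M = 28.9 MN·m/kg
  soda-lime glass: M = 27.1 MN·m/kg
  nickel superalloy: M = 24.9 MN·m/kg
  maraging steel: M = 23.2 MN·m/kg
  nylon: M = 1.87 MN·m/kg
The maximum is for alumina ceramic.

alumina ceramic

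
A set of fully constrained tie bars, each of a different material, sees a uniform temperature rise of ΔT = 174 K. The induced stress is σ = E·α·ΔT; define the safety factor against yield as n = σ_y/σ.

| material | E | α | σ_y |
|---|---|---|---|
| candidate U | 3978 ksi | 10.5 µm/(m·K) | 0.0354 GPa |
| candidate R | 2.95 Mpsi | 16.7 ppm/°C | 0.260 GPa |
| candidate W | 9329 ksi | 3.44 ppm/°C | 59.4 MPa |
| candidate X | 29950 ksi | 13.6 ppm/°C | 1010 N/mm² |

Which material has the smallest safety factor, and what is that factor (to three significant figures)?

Converting E to GPa, α to ×10⁻⁶/K, σ_y to MPa, then σ and n for each:
  candidate U: E = 27.43, α = 10.5, σ_y = 35.40 → σ = 50.1 MPa, n = 0.706
  candidate R: E = 20.34, α = 16.7, σ_y = 260.0 → σ = 59.1 MPa, n = 4.40
  candidate W: E = 64.32, α = 3.44, σ_y = 59.40 → σ = 38.5 MPa, n = 1.54
  candidate X: E = 206.5, α = 13.6, σ_y = 1010 → σ = 489 MPa, n = 2.07
Candidate U has the lowest safety factor, n = 0.706.

candidate U, n = 0.706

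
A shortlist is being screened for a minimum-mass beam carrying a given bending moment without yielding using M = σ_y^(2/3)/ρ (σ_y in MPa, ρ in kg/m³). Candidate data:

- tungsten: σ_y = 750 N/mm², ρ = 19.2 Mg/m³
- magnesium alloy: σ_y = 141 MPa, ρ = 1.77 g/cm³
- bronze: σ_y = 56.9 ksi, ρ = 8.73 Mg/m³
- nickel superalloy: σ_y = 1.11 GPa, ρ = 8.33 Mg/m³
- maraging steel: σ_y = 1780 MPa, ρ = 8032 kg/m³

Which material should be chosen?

In SI units:
  tungsten: σ_y = 750.0 MPa, ρ = 19200 kg/m³
  magnesium alloy: σ_y = 141.0 MPa, ρ = 1770 kg/m³
  bronze: σ_y = 392.3 MPa, ρ = 8730 kg/m³
  nickel superalloy: σ_y = 1110 MPa, ρ = 8330 kg/m³
  maraging steel: σ_y = 1780 MPa, ρ = 8032 kg/m³
  maraging steel: M = 18.3×10⁻³
  magnesium alloy: M = 15.3×10⁻³
  nickel superalloy: M = 12.9×10⁻³
  bronze: M = 6.14×10⁻³
  tungsten: M = 4.30×10⁻³
The maximum is for maraging steel.

maraging steel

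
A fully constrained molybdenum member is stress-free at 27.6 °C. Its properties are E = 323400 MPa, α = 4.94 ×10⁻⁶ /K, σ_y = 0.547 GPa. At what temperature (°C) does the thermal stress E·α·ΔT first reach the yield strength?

E = 323400 MPa = 323.4 GPa.
σ_y = 0.547 GPa = 547.0 MPa.
E·α·ΔT = 547.0 MPa ⇒ ΔT = 547.0 / (323.4×10³ × 4.94×10⁻⁶) = 342.4 K.
T = 27.6 + 342.4 = 370.0 °C.

370 °C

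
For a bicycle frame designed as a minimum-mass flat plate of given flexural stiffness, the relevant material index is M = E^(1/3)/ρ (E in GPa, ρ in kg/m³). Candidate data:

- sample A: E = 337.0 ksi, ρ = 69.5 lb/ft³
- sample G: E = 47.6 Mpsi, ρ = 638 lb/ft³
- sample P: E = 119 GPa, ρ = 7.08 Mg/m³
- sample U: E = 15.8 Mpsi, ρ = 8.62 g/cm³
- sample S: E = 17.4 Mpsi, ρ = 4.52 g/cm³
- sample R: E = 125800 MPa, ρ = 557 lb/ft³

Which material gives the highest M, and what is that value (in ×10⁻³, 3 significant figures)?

sample A, M = 1.19×10⁻³

Normalizing units and computing the index:
  sample A: E = 2.324 GPa, ρ = 1113 kg/m³
  sample G: E = 328.2 GPa, ρ = 10220 kg/m³
  sample P: E = 119.0 GPa, ρ = 7080 kg/m³
  sample U: E = 108.9 GPa, ρ = 8620 kg/m³
  sample S: E = 120.0 GPa, ρ = 4520 kg/m³
  sample R: E = 125.8 GPa, ρ = 8922 kg/m³
  sample A: M = 1.19×10⁻³
  sample S: M = 1.09×10⁻³
  sample P: M = 0.695×10⁻³
  sample G: M = 0.675×10⁻³
  sample R: M = 0.562×10⁻³
  sample U: M = 0.554×10⁻³
Highest index: sample A.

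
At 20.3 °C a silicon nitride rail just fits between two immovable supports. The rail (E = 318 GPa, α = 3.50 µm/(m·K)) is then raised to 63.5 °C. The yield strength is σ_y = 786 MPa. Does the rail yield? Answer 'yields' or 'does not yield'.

does not yield

ΔT = 43.20 K. Constrained thermal stress σ = E·α·ΔT = 318.0×10³ MPa × 3.50×10⁻⁶ × 43.20 = 48.1 MPa (compressive).
Compare to σ_y = 786 MPa: σ < σ_y, so it does not yield.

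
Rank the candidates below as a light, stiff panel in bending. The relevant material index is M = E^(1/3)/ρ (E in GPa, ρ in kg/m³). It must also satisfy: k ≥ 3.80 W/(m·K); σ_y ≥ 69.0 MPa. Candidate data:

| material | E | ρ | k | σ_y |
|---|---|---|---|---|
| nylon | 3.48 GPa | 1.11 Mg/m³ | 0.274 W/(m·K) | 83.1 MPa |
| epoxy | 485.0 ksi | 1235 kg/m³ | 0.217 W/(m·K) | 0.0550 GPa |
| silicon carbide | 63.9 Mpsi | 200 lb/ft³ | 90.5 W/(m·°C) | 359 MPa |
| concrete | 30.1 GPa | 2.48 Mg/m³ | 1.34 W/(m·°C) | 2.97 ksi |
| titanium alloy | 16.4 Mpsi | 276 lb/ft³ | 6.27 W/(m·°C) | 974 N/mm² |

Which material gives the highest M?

silicon carbide

Screen on constraints: k ≥ 3.80 W/(m·K); σ_y ≥ 69.0 MPa. Survivors: silicon carbide, titanium alloy.
Convert each candidate to consistent units, then evaluate M:
  silicon carbide: E = 440.6 GPa, ρ = 3204 kg/m³
  titanium alloy: E = 113.1 GPa, ρ = 4421 kg/m³
  silicon carbide: M = 2.38×10⁻³
  titanium alloy: M = 1.09×10⁻³
Highest index: silicon carbide.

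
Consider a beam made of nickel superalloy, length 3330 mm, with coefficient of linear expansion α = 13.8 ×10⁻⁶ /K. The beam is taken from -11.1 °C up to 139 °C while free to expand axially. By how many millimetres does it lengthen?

ΔT = 139 − (-11.1) = 150.1 K.
ΔL = α·L₀·ΔT = 13.8×10⁻⁶ × 3330 mm × 150.1 K = 6.90 mm.

6.90 mm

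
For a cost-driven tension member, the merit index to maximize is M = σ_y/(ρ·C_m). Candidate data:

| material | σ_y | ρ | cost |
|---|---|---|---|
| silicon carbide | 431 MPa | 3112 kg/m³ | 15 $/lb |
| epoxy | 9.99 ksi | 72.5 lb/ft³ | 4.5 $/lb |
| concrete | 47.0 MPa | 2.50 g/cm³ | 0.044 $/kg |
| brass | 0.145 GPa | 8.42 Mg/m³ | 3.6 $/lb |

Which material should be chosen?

concrete

In SI units:
  silicon carbide: σ_y = 431.0 MPa, ρ = 3112 kg/m³, cost = 33.07 $/kg
  epoxy: σ_y = 68.88 MPa, ρ = 1161 kg/m³, cost = 9.921 $/kg
  concrete: σ_y = 47.00 MPa, ρ = 2500 kg/m³, cost = 0.04400 $/kg
  brass: σ_y = 145.0 MPa, ρ = 8420 kg/m³, cost = 7.937 $/kg
  concrete: M = 427 kN·m per $
  epoxy: M = 5.98 kN·m per $
  silicon carbide: M = 4.19 kN·m per $
  brass: M = 2.17 kN·m per $
Highest index: concrete.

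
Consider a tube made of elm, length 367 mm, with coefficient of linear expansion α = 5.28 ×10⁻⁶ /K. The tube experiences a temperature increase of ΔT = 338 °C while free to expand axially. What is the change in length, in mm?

ΔL = α·L₀·ΔT = 5.28×10⁻⁶ × 367 mm × 338.0 K = 0.655 mm.

0.655 mm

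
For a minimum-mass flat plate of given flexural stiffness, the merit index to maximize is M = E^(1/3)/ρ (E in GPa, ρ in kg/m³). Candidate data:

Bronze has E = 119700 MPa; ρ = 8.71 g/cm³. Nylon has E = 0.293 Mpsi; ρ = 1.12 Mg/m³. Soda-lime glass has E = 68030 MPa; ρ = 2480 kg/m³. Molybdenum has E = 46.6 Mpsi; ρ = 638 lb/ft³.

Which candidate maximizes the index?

soda-lime glass

In SI units:
  bronze: E = 119.7 GPa, ρ = 8710 kg/m³
  nylon: E = 2.020 GPa, ρ = 1120 kg/m³
  soda-lime glass: E = 68.03 GPa, ρ = 2480 kg/m³
  molybdenum: E = 321.3 GPa, ρ = 10220 kg/m³
  soda-lime glass: M = 1.65×10⁻³
  nylon: M = 1.13×10⁻³
  molybdenum: M = 0.670×10⁻³
  bronze: M = 0.566×10⁻³
The maximum is for soda-lime glass.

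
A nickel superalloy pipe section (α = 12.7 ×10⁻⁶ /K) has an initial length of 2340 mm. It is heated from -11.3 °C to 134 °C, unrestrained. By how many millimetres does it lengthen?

ΔT = 134 − (-11.3) = 145.3 K.
ΔL = α·L₀·ΔT = 12.7×10⁻⁶ × 2340 mm × 145.3 K = 4.32 mm.

4.32 mm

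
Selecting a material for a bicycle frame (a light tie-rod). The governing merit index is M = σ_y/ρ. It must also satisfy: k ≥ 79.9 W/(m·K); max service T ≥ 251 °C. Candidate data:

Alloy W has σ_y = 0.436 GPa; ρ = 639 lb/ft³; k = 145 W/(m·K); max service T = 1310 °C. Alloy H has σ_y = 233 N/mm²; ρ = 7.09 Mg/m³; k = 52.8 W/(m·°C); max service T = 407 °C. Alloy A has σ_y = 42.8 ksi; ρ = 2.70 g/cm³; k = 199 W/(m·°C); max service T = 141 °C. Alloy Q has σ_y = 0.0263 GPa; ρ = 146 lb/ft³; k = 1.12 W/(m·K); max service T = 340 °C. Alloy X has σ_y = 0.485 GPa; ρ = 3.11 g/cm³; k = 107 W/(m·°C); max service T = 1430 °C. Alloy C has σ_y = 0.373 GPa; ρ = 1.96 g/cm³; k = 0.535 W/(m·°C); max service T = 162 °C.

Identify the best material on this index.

alloy X

Screen on constraints: k ≥ 79.9 W/(m·K); max service T ≥ 251 °C. Survivors: alloy W, alloy X.
In SI units:
  alloy W: σ_y = 436.0 MPa, ρ = 10240 kg/m³
  alloy X: σ_y = 485.0 MPa, ρ = 3110 kg/m³
  alloy X: M = 156 kN·m/kg
  alloy W: M = 42.6 kN·m/kg
Alloy X has the largest M.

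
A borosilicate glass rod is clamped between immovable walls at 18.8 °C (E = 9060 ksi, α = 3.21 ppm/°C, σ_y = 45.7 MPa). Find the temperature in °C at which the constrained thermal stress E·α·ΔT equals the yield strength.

E = 9060 ksi = 62.47 GPa.
E·α·ΔT = 45.70 MPa ⇒ ΔT = 45.70 / (62.47×10³ × 3.21×10⁻⁶) = 227.9 K.
T = 18.8 + 227.9 = 246.7 °C.

247 °C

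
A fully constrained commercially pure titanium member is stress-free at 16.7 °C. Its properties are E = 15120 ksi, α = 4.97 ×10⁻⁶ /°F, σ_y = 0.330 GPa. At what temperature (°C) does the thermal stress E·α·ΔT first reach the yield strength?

E = 15120 ksi = 104.2 GPa.
α = 4.97×10⁻⁶/°F × 9/5 = 8.95×10⁻⁶/K.
σ_y = 0.330 GPa = 330.0 MPa.
E·α·ΔT = 330.0 MPa ⇒ ΔT = 330.0 / (104.2×10³ × 8.95×10⁻⁶) = 353.8 K.
T = 16.7 + 353.8 = 370.5 °C.

371 °C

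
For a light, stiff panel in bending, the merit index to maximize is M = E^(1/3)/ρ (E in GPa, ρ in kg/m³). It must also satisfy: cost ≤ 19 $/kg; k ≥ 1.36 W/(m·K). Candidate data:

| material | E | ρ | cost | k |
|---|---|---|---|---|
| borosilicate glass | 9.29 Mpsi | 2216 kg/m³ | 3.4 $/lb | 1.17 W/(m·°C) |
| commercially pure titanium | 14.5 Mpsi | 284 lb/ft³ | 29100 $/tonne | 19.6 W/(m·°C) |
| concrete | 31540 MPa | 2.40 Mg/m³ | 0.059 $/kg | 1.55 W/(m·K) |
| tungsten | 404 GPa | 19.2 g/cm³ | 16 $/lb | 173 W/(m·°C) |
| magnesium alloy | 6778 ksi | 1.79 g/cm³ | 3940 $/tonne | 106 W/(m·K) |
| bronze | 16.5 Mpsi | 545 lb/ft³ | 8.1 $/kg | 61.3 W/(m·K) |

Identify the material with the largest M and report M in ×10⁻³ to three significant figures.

Screen on constraints: cost ≤ 19 $/kg; k ≥ 1.36 W/(m·K). Survivors: concrete, magnesium alloy, bronze.
In SI units:
  concrete: E = 31.54 GPa, ρ = 2400 kg/m³
  magnesium alloy: E = 46.73 GPa, ρ = 1790 kg/m³
  bronze: E = 113.8 GPa, ρ = 8730 kg/m³
  magnesium alloy: M = 2.01×10⁻³
  concrete: M = 1.32×10⁻³
  bronze: M = 0.555×10⁻³
Magnesium alloy ranks first.

magnesium alloy, M = 2.01×10⁻³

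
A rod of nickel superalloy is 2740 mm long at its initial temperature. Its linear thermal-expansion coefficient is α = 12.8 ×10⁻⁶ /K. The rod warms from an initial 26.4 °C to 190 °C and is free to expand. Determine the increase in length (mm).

5.74 mm

ΔT = 190 − 26.4 = 163.6 K.
ΔL = α·L₀·ΔT = 12.8×10⁻⁶ × 2740 mm × 163.6 K = 5.74 mm.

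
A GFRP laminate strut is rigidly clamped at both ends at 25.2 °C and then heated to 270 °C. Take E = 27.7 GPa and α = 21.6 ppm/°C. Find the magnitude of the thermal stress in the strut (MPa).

146 MPa

ΔT = 244.8 K. Constrained thermal stress σ = E·α·ΔT = 27.70×10³ MPa × 21.6×10⁻⁶ × 244.8 = 146 MPa (compressive).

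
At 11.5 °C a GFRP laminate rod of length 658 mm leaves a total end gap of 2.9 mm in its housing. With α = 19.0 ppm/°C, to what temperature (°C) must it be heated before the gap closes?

α·L₀·ΔT = 2.9 mm ⇒ ΔT = 2.9 / (19.0×10⁻⁶ × 658.0) = 232.0 K.
T = 11.5 + 232.0 = 243.5 °C.

243 °C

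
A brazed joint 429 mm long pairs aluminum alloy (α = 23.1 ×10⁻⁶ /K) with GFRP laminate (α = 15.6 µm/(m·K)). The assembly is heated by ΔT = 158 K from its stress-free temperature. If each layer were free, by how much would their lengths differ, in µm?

Δα = |23.1 − 15.6|×10⁻⁶/K = 7.50×10⁻⁶/K.
ΔL_mismatch = Δα·L·ΔT = 7.50×10⁻⁶ × 429.0 mm × 158.0 K = 508 µm.

508 µm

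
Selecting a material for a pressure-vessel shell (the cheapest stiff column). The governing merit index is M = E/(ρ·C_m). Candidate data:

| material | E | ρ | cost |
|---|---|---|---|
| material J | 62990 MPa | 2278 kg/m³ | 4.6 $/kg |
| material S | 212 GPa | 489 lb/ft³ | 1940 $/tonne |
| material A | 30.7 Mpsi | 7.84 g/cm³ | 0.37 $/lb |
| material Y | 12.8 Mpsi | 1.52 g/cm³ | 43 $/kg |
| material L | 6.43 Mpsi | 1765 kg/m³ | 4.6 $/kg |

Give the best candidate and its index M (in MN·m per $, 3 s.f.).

material A, M = 33.1 MN·m per $

Putting every candidate on a common basis:
  material J: E = 62.99 GPa, ρ = 2278 kg/m³, cost = 4.600 $/kg
  material S: E = 212.0 GPa, ρ = 7833 kg/m³, cost = 1.940 $/kg
  material A: E = 211.7 GPa, ρ = 7840 kg/m³, cost = 0.8157 $/kg
  material Y: E = 88.25 GPa, ρ = 1520 kg/m³, cost = 43.00 $/kg
  material L: E = 44.33 GPa, ρ = 1765 kg/m³, cost = 4.600 $/kg
  material A: M = 33.1 MN·m per $
  material S: M = 14.0 MN·m per $
  material J: M = 6.01 MN·m per $
  material L: M = 5.46 MN·m per $
  material Y: M = 1.35 MN·m per $
The maximum is for material A.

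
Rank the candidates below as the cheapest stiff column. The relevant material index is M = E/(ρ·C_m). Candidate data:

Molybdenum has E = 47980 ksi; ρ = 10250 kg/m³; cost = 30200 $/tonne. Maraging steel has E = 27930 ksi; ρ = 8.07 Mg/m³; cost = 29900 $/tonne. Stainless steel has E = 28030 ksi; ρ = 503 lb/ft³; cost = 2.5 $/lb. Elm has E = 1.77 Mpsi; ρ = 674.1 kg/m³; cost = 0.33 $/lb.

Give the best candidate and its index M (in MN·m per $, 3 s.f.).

elm, M = 24.9 MN·m per $

In SI units:
  molybdenum: E = 330.8 GPa, ρ = 10250 kg/m³, cost = 30.20 $/kg
  maraging steel: E = 192.6 GPa, ρ = 8070 kg/m³, cost = 29.90 $/kg
  stainless steel: E = 193.3 GPa, ρ = 8057 kg/m³, cost = 5.511 $/kg
  elm: E = 12.20 GPa, ρ = 674.1 kg/m³, cost = 0.7275 $/kg
  elm: M = 24.9 MN·m per $
  stainless steel: M = 4.35 MN·m per $
  molybdenum: M = 1.07 MN·m per $
  maraging steel: M = 0.798 MN·m per $
Elm ranks first.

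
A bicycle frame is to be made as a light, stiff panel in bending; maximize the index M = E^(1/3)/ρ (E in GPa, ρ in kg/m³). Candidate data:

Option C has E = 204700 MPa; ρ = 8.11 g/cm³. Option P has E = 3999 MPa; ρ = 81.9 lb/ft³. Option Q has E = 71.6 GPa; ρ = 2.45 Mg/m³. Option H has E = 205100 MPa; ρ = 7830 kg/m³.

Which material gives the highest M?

option Q

Putting every candidate on a common basis:
  option C: E = 204.7 GPa, ρ = 8110 kg/m³
  option P: E = 3.999 GPa, ρ = 1312 kg/m³
  option Q: E = 71.60 GPa, ρ = 2450 kg/m³
  option H: E = 205.1 GPa, ρ = 7830 kg/m³
  option Q: M = 1.69×10⁻³
  option P: M = 1.21×10⁻³
  option H: M = 0.753×10⁻³
  option C: M = 0.727×10⁻³
The maximum is for option Q.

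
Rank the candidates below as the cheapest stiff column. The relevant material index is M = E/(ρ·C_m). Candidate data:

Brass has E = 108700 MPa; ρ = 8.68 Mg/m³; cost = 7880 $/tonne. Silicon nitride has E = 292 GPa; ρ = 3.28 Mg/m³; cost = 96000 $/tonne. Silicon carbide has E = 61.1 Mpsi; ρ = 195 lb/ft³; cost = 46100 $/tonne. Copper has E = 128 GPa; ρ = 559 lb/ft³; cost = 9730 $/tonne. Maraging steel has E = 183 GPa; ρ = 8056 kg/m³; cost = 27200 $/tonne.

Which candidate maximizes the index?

silicon carbide

In SI units:
  brass: E = 108.7 GPa, ρ = 8680 kg/m³, cost = 7.880 $/kg
  silicon nitride: E = 292.0 GPa, ρ = 3280 kg/m³, cost = 96.00 $/kg
  silicon carbide: E = 421.3 GPa, ρ = 3124 kg/m³, cost = 46.10 $/kg
  copper: E = 128.0 GPa, ρ = 8954 kg/m³, cost = 9.730 $/kg
  maraging steel: E = 183.0 GPa, ρ = 8056 kg/m³, cost = 27.20 $/kg
  silicon carbide: M = 2.93 MN·m per $
  brass: M = 1.59 MN·m per $
  copper: M = 1.47 MN·m per $
  silicon nitride: M = 0.927 MN·m per $
  maraging steel: M = 0.835 MN·m per $
The maximum is for silicon carbide.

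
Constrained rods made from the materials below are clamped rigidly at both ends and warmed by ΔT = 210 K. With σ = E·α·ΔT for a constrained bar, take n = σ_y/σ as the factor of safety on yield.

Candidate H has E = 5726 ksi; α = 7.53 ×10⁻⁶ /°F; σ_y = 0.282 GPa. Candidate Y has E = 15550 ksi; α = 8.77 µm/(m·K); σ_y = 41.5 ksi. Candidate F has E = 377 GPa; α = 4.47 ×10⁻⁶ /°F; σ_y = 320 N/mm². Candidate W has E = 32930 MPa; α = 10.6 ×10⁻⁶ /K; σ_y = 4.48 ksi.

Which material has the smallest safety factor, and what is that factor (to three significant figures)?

candidate W, n = 0.421

Per material, after unit conversion:
  candidate H: E = 39.48, α = 13.6, σ_y = 282.0 → σ = 112 MPa, n = 2.51
  candidate Y: E = 107.2, α = 8.77, σ_y = 286.1 → σ = 197 MPa, n = 1.45
  candidate F: E = 377.0, α = 8.05, σ_y = 320.0 → σ = 637 MPa, n = 0.502
  candidate W: E = 32.93, α = 10.6, σ_y = 30.89 → σ = 73.3 MPa, n = 0.421
The minimum is candidate W at n = 0.421.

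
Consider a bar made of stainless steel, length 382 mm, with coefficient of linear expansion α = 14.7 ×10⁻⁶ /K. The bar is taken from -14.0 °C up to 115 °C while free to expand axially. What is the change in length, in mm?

ΔT = 115 − (-14.0) = 129.0 K.
ΔL = α·L₀·ΔT = 14.7×10⁻⁶ × 382 mm × 129.0 K = 0.724 mm.

0.724 mm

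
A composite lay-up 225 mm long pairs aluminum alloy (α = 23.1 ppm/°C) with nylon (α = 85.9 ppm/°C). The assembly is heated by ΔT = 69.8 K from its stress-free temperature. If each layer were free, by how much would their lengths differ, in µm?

Δα = |23.1 − 85.9|×10⁻⁶/K = 62.8×10⁻⁶/K.
ΔL_mismatch = Δα·L·ΔT = 62.8×10⁻⁶ × 225.0 mm × 69.8 K = 986 µm.

986 µm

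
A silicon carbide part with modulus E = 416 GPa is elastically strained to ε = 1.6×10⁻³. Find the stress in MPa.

666 MPa

σ = E·ε = 416000 MPa × 1.6×10⁻³ = 666 MPa.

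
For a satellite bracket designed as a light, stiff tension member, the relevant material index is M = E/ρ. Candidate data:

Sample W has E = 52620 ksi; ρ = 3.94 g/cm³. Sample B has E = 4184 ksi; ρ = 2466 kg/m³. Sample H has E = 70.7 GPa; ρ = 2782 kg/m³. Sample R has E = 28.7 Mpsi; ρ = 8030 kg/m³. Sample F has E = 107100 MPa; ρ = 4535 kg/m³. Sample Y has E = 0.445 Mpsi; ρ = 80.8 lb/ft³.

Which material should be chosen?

sample W

After converting to SI:
  sample W: E = 362.8 GPa, ρ = 3940 kg/m³
  sample B: E = 28.85 GPa, ρ = 2466 kg/m³
  sample H: E = 70.70 GPa, ρ = 2782 kg/m³
  sample R: E = 197.9 GPa, ρ = 8030 kg/m³
  sample F: E = 107.1 GPa, ρ = 4535 kg/m³
  sample Y: E = 3.068 GPa, ρ = 1294 kg/m³
  sample W: M = 92.1 MN·m/kg
  sample H: M = 25.4 MN·m/kg
  sample R: M = 24.6 MN·m/kg
  sample F: M = 23.6 MN·m/kg
  sample B: M = 11.7 MN·m/kg
  sample Y: M = 2.37 MN·m/kg
Highest index: sample W.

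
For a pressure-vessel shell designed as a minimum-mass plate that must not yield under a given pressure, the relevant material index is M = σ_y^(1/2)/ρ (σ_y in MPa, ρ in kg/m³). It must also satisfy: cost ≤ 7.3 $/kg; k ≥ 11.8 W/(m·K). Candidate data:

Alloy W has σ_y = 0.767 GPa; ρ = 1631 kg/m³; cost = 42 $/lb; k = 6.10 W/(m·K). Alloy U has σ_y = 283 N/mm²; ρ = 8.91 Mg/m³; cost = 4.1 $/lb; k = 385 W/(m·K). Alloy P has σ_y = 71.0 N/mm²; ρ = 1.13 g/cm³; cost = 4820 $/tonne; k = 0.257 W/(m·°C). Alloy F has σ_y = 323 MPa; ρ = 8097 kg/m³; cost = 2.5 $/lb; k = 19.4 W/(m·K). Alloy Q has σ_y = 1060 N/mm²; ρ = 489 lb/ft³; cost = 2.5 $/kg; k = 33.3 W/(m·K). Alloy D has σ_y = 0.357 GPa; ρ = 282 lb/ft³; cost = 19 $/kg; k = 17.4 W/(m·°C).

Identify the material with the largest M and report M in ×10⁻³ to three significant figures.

Screen on constraints: cost ≤ 7.3 $/kg; k ≥ 11.8 W/(m·K). Survivors: alloy F, alloy Q.
Normalizing units and computing the index:
  alloy F: σ_y = 323.0 MPa, ρ = 8097 kg/m³
  alloy Q: σ_y = 1060 MPa, ρ = 7833 kg/m³
  alloy Q: M = 4.16×10⁻³
  alloy F: M = 2.22×10⁻³
The maximum is for alloy Q.

alloy Q, M = 4.16×10⁻³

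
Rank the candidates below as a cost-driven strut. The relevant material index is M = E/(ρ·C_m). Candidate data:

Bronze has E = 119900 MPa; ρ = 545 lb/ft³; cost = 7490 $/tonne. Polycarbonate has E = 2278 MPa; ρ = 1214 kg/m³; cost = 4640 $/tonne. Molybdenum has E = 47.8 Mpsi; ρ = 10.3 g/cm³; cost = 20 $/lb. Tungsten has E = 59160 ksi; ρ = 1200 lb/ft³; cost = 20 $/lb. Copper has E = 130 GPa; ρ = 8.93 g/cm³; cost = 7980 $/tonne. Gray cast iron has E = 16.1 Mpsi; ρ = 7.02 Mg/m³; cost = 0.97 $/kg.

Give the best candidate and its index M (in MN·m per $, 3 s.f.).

gray cast iron, M = 16.3 MN·m per $

In SI units:
  bronze: E = 119.9 GPa, ρ = 8730 kg/m³, cost = 7.490 $/kg
  polycarbonate: E = 2.278 GPa, ρ = 1214 kg/m³, cost = 4.640 $/kg
  molybdenum: E = 329.6 GPa, ρ = 10300 kg/m³, cost = 44.09 $/kg
  tungsten: E = 407.9 GPa, ρ = 19220 kg/m³, cost = 44.09 $/kg
  copper: E = 130.0 GPa, ρ = 8930 kg/m³, cost = 7.980 $/kg
  gray cast iron: E = 111.0 GPa, ρ = 7020 kg/m³, cost = 0.9700 $/kg
  gray cast iron: M = 16.3 MN·m per $
  bronze: M = 1.83 MN·m per $
  copper: M = 1.82 MN·m per $
  molybdenum: M = 0.726 MN·m per $
  tungsten: M = 0.481 MN·m per $
  polycarbonate: M = 0.404 MN·m per $
Gray cast iron ranks first.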